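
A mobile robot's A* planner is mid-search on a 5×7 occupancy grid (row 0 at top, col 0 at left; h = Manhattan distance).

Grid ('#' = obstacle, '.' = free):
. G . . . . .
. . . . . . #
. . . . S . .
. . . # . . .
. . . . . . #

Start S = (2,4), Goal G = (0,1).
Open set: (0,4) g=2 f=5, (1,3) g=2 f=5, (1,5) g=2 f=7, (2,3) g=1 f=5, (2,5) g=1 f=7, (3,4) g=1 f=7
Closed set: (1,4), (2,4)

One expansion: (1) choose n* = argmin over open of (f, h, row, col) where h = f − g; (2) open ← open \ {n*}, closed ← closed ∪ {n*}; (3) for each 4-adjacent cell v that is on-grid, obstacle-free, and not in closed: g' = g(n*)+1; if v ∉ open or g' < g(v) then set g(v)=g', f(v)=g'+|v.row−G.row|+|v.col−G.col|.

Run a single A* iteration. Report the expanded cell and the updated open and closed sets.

step 1: expand (0,4) (f=5, h=3) → closed; open now [(0,3) g=3 f=5, (0,5) g=3 f=7, (1,3) g=2 f=5, (1,5) g=2 f=7, (2,3) g=1 f=5, (2,5) g=1 f=7, (3,4) g=1 f=7]

expanded=(0,4); open=[(0,3) g=3 f=5, (0,5) g=3 f=7, (1,3) g=2 f=5, (1,5) g=2 f=7, (2,3) g=1 f=5, (2,5) g=1 f=7, (3,4) g=1 f=7]; closed=[(0,4), (1,4), (2,4)]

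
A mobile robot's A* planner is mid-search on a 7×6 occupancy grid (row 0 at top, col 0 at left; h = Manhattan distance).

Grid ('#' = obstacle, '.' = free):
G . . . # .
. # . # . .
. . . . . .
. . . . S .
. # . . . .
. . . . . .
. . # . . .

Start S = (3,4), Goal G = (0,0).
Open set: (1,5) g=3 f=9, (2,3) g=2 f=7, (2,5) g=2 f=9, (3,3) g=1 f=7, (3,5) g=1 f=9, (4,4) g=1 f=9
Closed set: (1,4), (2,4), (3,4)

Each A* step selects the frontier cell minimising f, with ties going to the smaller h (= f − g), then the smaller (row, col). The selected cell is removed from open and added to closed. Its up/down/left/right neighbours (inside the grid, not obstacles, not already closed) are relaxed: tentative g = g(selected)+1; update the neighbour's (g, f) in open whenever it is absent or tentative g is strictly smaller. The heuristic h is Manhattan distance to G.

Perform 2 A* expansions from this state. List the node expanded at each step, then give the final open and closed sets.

order=[(2,3) → (2,2)]; open=[(1,2) g=4 f=7, (1,5) g=3 f=9, (2,1) g=4 f=7, (2,5) g=2 f=9, (3,2) g=4 f=9, (3,3) g=1 f=7, (3,5) g=1 f=9, (4,4) g=1 f=9]; closed=[(1,4), (2,2), (2,3), (2,4), (3,4)]

step 1: expand (2,3) (f=7, h=5) → closed; open now [(1,5) g=3 f=9, (2,2) g=3 f=7, (2,5) g=2 f=9, (3,3) g=1 f=7, (3,5) g=1 f=9, (4,4) g=1 f=9]
step 2: expand (2,2) (f=7, h=4) → closed; open now [(1,2) g=4 f=7, (1,5) g=3 f=9, (2,1) g=4 f=7, (2,5) g=2 f=9, (3,2) g=4 f=9, (3,3) g=1 f=7, (3,5) g=1 f=9, (4,4) g=1 f=9]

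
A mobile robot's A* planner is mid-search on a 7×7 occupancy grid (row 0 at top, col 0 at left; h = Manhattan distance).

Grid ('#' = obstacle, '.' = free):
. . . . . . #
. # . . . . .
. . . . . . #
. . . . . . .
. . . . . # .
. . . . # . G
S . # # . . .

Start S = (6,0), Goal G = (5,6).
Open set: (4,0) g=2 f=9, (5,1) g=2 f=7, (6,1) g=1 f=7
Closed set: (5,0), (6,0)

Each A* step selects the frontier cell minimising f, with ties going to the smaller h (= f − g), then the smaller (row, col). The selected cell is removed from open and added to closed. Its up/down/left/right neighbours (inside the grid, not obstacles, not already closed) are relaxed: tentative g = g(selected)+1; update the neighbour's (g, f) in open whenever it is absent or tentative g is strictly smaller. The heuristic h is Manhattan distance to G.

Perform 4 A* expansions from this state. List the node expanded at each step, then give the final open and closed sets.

order=[(5,1) → (5,2) → (5,3) → (6,1)]; open=[(4,0) g=2 f=9, (4,1) g=3 f=9, (4,2) g=4 f=9, (4,3) g=5 f=9]; closed=[(5,0), (5,1), (5,2), (5,3), (6,0), (6,1)]

step 1: expand (5,1) (f=7, h=5) → closed; open now [(4,0) g=2 f=9, (4,1) g=3 f=9, (5,2) g=3 f=7, (6,1) g=1 f=7]
step 2: expand (5,2) (f=7, h=4) → closed; open now [(4,0) g=2 f=9, (4,1) g=3 f=9, (4,2) g=4 f=9, (5,3) g=4 f=7, (6,1) g=1 f=7]
step 3: expand (5,3) (f=7, h=3) → closed; open now [(4,0) g=2 f=9, (4,1) g=3 f=9, (4,2) g=4 f=9, (4,3) g=5 f=9, (6,1) g=1 f=7]
step 4: expand (6,1) (f=7, h=6) → closed; open now [(4,0) g=2 f=9, (4,1) g=3 f=9, (4,2) g=4 f=9, (4,3) g=5 f=9]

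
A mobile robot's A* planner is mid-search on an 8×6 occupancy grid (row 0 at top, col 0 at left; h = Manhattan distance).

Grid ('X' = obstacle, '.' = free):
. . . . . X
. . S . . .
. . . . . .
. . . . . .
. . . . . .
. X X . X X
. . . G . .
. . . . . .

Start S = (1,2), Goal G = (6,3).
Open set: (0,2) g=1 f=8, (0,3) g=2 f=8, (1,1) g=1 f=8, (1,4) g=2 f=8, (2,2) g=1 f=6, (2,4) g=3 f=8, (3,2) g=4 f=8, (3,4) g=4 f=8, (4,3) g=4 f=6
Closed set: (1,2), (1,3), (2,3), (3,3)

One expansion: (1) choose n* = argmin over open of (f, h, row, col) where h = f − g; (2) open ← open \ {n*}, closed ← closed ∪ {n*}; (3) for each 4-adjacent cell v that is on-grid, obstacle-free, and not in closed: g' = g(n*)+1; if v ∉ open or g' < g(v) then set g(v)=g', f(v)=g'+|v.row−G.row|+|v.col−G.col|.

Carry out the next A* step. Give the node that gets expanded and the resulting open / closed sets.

expanded=(4,3); open=[(0,2) g=1 f=8, (0,3) g=2 f=8, (1,1) g=1 f=8, (1,4) g=2 f=8, (2,2) g=1 f=6, (2,4) g=3 f=8, (3,2) g=4 f=8, (3,4) g=4 f=8, (4,2) g=5 f=8, (4,4) g=5 f=8, (5,3) g=5 f=6]; closed=[(1,2), (1,3), (2,3), (3,3), (4,3)]

step 1: expand (4,3) (f=6, h=2) → closed; open now [(0,2) g=1 f=8, (0,3) g=2 f=8, (1,1) g=1 f=8, (1,4) g=2 f=8, (2,2) g=1 f=6, (2,4) g=3 f=8, (3,2) g=4 f=8, (3,4) g=4 f=8, (4,2) g=5 f=8, (4,4) g=5 f=8, (5,3) g=5 f=6]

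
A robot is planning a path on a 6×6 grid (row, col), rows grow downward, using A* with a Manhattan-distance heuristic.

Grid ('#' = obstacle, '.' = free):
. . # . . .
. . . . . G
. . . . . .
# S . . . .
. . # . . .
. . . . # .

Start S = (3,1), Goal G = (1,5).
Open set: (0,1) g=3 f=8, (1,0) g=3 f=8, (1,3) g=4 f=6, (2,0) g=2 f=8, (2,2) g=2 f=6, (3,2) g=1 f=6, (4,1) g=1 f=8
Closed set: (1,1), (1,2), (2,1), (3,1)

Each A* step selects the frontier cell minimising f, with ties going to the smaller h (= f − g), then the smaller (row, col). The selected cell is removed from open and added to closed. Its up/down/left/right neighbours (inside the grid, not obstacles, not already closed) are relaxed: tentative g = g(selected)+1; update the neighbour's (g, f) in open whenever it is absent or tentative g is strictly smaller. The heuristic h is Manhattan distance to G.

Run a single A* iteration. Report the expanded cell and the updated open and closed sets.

step 1: expand (1,3) (f=6, h=2) → closed; open now [(0,1) g=3 f=8, (0,3) g=5 f=8, (1,0) g=3 f=8, (1,4) g=5 f=6, (2,0) g=2 f=8, (2,2) g=2 f=6, (2,3) g=5 f=8, (3,2) g=1 f=6, (4,1) g=1 f=8]

expanded=(1,3); open=[(0,1) g=3 f=8, (0,3) g=5 f=8, (1,0) g=3 f=8, (1,4) g=5 f=6, (2,0) g=2 f=8, (2,2) g=2 f=6, (2,3) g=5 f=8, (3,2) g=1 f=6, (4,1) g=1 f=8]; closed=[(1,1), (1,2), (1,3), (2,1), (3,1)]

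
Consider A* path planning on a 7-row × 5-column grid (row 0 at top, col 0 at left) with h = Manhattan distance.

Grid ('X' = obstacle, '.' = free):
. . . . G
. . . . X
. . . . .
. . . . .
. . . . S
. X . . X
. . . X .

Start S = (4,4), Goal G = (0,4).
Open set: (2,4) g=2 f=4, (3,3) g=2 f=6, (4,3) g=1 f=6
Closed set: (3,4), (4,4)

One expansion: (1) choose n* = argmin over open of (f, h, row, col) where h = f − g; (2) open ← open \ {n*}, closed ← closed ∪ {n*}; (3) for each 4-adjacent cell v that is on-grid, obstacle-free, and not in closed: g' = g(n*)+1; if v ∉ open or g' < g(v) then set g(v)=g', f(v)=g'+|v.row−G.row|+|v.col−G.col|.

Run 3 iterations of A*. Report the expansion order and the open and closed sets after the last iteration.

order=[(2,4) → (2,3) → (1,3)]; open=[(0,3) g=5 f=6, (1,2) g=5 f=8, (2,2) g=4 f=8, (3,3) g=2 f=6, (4,3) g=1 f=6]; closed=[(1,3), (2,3), (2,4), (3,4), (4,4)]

step 1: expand (2,4) (f=4, h=2) → closed; open now [(2,3) g=3 f=6, (3,3) g=2 f=6, (4,3) g=1 f=6]
step 2: expand (2,3) (f=6, h=3) → closed; open now [(1,3) g=4 f=6, (2,2) g=4 f=8, (3,3) g=2 f=6, (4,3) g=1 f=6]
step 3: expand (1,3) (f=6, h=2) → closed; open now [(0,3) g=5 f=6, (1,2) g=5 f=8, (2,2) g=4 f=8, (3,3) g=2 f=6, (4,3) g=1 f=6]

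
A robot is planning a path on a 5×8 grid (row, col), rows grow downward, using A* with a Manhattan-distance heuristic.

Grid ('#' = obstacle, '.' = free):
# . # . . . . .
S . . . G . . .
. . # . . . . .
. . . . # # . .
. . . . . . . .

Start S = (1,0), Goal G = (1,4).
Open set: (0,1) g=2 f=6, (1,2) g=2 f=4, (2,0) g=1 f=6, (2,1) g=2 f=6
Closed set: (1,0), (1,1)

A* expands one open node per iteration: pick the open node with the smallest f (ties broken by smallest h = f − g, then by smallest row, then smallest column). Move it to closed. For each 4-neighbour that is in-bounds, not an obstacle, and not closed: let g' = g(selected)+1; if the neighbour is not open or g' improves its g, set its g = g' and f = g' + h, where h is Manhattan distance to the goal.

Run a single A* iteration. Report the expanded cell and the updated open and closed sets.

expanded=(1,2); open=[(0,1) g=2 f=6, (1,3) g=3 f=4, (2,0) g=1 f=6, (2,1) g=2 f=6]; closed=[(1,0), (1,1), (1,2)]

step 1: expand (1,2) (f=4, h=2) → closed; open now [(0,1) g=2 f=6, (1,3) g=3 f=4, (2,0) g=1 f=6, (2,1) g=2 f=6]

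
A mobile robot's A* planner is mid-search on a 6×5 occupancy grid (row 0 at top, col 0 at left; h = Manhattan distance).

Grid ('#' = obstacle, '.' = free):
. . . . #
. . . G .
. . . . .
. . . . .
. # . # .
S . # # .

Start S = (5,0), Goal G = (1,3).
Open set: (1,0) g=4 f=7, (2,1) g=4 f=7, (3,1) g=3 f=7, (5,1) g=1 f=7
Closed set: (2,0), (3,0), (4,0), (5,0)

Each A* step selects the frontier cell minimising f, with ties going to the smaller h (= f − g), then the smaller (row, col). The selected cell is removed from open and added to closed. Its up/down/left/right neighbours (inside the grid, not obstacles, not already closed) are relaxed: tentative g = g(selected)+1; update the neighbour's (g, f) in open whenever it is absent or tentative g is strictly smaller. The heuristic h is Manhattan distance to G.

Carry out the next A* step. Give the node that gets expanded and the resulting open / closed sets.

expanded=(1,0); open=[(0,0) g=5 f=9, (1,1) g=5 f=7, (2,1) g=4 f=7, (3,1) g=3 f=7, (5,1) g=1 f=7]; closed=[(1,0), (2,0), (3,0), (4,0), (5,0)]

step 1: expand (1,0) (f=7, h=3) → closed; open now [(0,0) g=5 f=9, (1,1) g=5 f=7, (2,1) g=4 f=7, (3,1) g=3 f=7, (5,1) g=1 f=7]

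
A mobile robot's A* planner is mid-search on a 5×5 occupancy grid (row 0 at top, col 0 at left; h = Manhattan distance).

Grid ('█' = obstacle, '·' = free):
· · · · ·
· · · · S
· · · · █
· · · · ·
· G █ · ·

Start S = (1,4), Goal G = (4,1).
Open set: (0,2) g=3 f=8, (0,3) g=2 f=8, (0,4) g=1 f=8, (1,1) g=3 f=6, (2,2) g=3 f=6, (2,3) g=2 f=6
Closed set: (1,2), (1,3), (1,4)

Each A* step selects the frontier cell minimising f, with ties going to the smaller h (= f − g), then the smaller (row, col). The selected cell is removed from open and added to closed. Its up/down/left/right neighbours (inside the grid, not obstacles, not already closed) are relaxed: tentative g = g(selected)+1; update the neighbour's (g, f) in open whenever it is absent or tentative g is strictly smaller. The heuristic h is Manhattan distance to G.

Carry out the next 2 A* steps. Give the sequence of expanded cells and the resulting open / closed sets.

order=[(1,1) → (2,1)]; open=[(0,1) g=4 f=8, (0,2) g=3 f=8, (0,3) g=2 f=8, (0,4) g=1 f=8, (1,0) g=4 f=8, (2,0) g=5 f=8, (2,2) g=3 f=6, (2,3) g=2 f=6, (3,1) g=5 f=6]; closed=[(1,1), (1,2), (1,3), (1,4), (2,1)]

step 1: expand (1,1) (f=6, h=3) → closed; open now [(0,1) g=4 f=8, (0,2) g=3 f=8, (0,3) g=2 f=8, (0,4) g=1 f=8, (1,0) g=4 f=8, (2,1) g=4 f=6, (2,2) g=3 f=6, (2,3) g=2 f=6]
step 2: expand (2,1) (f=6, h=2) → closed; open now [(0,1) g=4 f=8, (0,2) g=3 f=8, (0,3) g=2 f=8, (0,4) g=1 f=8, (1,0) g=4 f=8, (2,0) g=5 f=8, (2,2) g=3 f=6, (2,3) g=2 f=6, (3,1) g=5 f=6]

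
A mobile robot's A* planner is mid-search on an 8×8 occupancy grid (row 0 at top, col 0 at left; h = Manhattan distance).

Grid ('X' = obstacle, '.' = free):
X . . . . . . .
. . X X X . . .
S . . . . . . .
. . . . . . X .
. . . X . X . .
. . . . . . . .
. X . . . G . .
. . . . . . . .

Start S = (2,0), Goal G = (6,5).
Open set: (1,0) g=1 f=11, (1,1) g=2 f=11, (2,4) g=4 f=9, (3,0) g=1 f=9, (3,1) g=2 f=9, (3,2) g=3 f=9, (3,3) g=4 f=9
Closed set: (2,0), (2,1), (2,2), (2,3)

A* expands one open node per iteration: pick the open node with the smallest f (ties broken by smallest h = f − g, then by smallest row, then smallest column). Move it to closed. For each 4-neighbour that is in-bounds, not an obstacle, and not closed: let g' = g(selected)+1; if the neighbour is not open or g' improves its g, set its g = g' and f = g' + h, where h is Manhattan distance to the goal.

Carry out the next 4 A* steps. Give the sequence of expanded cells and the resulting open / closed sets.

order=[(2,4) → (2,5) → (3,5) → (3,4)]; open=[(1,0) g=1 f=11, (1,1) g=2 f=11, (1,5) g=6 f=11, (2,6) g=6 f=11, (3,0) g=1 f=9, (3,1) g=2 f=9, (3,2) g=3 f=9, (3,3) g=4 f=9, (4,4) g=6 f=9]; closed=[(2,0), (2,1), (2,2), (2,3), (2,4), (2,5), (3,4), (3,5)]

step 1: expand (2,4) (f=9, h=5) → closed; open now [(1,0) g=1 f=11, (1,1) g=2 f=11, (2,5) g=5 f=9, (3,0) g=1 f=9, (3,1) g=2 f=9, (3,2) g=3 f=9, (3,3) g=4 f=9, (3,4) g=5 f=9]
step 2: expand (2,5) (f=9, h=4) → closed; open now [(1,0) g=1 f=11, (1,1) g=2 f=11, (1,5) g=6 f=11, (2,6) g=6 f=11, (3,0) g=1 f=9, (3,1) g=2 f=9, (3,2) g=3 f=9, (3,3) g=4 f=9, (3,4) g=5 f=9, (3,5) g=6 f=9]
step 3: expand (3,5) (f=9, h=3) → closed; open now [(1,0) g=1 f=11, (1,1) g=2 f=11, (1,5) g=6 f=11, (2,6) g=6 f=11, (3,0) g=1 f=9, (3,1) g=2 f=9, (3,2) g=3 f=9, (3,3) g=4 f=9, (3,4) g=5 f=9]
step 4: expand (3,4) (f=9, h=4) → closed; open now [(1,0) g=1 f=11, (1,1) g=2 f=11, (1,5) g=6 f=11, (2,6) g=6 f=11, (3,0) g=1 f=9, (3,1) g=2 f=9, (3,2) g=3 f=9, (3,3) g=4 f=9, (4,4) g=6 f=9]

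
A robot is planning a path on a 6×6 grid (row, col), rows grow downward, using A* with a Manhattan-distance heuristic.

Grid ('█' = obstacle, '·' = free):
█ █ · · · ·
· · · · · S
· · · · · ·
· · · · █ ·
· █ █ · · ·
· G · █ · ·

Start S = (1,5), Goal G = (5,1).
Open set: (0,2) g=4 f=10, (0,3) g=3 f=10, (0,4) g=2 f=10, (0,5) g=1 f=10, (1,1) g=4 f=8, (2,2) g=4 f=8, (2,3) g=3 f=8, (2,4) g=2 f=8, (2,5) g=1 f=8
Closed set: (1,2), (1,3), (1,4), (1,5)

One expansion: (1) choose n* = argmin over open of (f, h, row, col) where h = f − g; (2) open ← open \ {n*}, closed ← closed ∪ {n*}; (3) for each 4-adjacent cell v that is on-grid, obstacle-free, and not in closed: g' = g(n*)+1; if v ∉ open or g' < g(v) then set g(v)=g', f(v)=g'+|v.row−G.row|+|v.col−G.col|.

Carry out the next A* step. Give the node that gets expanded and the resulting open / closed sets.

step 1: expand (1,1) (f=8, h=4) → closed; open now [(0,2) g=4 f=10, (0,3) g=3 f=10, (0,4) g=2 f=10, (0,5) g=1 f=10, (1,0) g=5 f=10, (2,1) g=5 f=8, (2,2) g=4 f=8, (2,3) g=3 f=8, (2,4) g=2 f=8, (2,5) g=1 f=8]

expanded=(1,1); open=[(0,2) g=4 f=10, (0,3) g=3 f=10, (0,4) g=2 f=10, (0,5) g=1 f=10, (1,0) g=5 f=10, (2,1) g=5 f=8, (2,2) g=4 f=8, (2,3) g=3 f=8, (2,4) g=2 f=8, (2,5) g=1 f=8]; closed=[(1,1), (1,2), (1,3), (1,4), (1,5)]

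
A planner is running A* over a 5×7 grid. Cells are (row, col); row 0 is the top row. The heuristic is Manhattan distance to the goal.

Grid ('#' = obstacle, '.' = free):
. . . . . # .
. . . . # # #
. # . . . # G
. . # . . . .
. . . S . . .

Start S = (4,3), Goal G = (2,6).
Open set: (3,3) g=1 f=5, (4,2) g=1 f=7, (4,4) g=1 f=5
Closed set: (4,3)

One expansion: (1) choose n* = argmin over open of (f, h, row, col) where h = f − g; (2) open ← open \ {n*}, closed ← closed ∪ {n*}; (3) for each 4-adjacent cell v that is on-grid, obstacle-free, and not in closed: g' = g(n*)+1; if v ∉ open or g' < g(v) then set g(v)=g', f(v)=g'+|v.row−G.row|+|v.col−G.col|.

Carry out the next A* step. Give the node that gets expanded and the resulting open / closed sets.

expanded=(3,3); open=[(2,3) g=2 f=5, (3,4) g=2 f=5, (4,2) g=1 f=7, (4,4) g=1 f=5]; closed=[(3,3), (4,3)]

step 1: expand (3,3) (f=5, h=4) → closed; open now [(2,3) g=2 f=5, (3,4) g=2 f=5, (4,2) g=1 f=7, (4,4) g=1 f=5]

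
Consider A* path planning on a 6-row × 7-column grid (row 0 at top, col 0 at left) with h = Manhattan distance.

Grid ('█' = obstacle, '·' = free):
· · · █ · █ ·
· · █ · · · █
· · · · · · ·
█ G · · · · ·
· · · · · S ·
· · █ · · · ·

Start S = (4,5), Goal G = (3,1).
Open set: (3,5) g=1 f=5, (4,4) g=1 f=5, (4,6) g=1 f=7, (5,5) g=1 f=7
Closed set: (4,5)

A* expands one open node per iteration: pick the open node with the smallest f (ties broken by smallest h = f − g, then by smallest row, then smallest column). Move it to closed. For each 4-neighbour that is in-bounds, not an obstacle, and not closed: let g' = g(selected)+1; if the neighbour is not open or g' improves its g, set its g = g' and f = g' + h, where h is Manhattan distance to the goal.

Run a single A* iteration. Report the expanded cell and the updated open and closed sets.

step 1: expand (3,5) (f=5, h=4) → closed; open now [(2,5) g=2 f=7, (3,4) g=2 f=5, (3,6) g=2 f=7, (4,4) g=1 f=5, (4,6) g=1 f=7, (5,5) g=1 f=7]

expanded=(3,5); open=[(2,5) g=2 f=7, (3,4) g=2 f=5, (3,6) g=2 f=7, (4,4) g=1 f=5, (4,6) g=1 f=7, (5,5) g=1 f=7]; closed=[(3,5), (4,5)]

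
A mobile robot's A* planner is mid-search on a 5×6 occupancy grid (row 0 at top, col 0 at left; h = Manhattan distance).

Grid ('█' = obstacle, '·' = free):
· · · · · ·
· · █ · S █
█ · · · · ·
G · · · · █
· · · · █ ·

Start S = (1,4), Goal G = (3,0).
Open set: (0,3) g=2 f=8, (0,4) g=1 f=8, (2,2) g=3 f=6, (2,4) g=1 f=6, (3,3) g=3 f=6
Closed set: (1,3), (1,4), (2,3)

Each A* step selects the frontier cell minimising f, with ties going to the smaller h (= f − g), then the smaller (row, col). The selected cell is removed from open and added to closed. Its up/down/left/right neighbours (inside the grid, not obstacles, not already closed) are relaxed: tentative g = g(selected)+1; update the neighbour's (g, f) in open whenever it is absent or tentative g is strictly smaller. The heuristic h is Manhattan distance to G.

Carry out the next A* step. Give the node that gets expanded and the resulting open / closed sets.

step 1: expand (2,2) (f=6, h=3) → closed; open now [(0,3) g=2 f=8, (0,4) g=1 f=8, (2,1) g=4 f=6, (2,4) g=1 f=6, (3,2) g=4 f=6, (3,3) g=3 f=6]

expanded=(2,2); open=[(0,3) g=2 f=8, (0,4) g=1 f=8, (2,1) g=4 f=6, (2,4) g=1 f=6, (3,2) g=4 f=6, (3,3) g=3 f=6]; closed=[(1,3), (1,4), (2,2), (2,3)]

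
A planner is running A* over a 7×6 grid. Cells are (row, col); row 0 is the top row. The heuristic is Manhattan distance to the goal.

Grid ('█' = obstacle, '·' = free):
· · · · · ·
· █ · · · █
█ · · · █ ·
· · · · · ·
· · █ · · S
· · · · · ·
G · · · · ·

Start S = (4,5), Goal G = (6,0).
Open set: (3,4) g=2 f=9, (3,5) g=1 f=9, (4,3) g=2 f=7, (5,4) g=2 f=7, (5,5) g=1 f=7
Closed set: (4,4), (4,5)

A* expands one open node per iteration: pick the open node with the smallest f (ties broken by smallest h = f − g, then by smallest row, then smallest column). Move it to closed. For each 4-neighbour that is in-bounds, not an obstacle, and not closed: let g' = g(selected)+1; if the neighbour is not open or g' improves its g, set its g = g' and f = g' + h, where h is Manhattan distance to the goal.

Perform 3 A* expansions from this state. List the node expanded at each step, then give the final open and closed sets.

order=[(4,3) → (5,3) → (5,2)]; open=[(3,3) g=3 f=9, (3,4) g=2 f=9, (3,5) g=1 f=9, (5,1) g=5 f=7, (5,4) g=2 f=7, (5,5) g=1 f=7, (6,2) g=5 f=7, (6,3) g=4 f=7]; closed=[(4,3), (4,4), (4,5), (5,2), (5,3)]

step 1: expand (4,3) (f=7, h=5) → closed; open now [(3,3) g=3 f=9, (3,4) g=2 f=9, (3,5) g=1 f=9, (5,3) g=3 f=7, (5,4) g=2 f=7, (5,5) g=1 f=7]
step 2: expand (5,3) (f=7, h=4) → closed; open now [(3,3) g=3 f=9, (3,4) g=2 f=9, (3,5) g=1 f=9, (5,2) g=4 f=7, (5,4) g=2 f=7, (5,5) g=1 f=7, (6,3) g=4 f=7]
step 3: expand (5,2) (f=7, h=3) → closed; open now [(3,3) g=3 f=9, (3,4) g=2 f=9, (3,5) g=1 f=9, (5,1) g=5 f=7, (5,4) g=2 f=7, (5,5) g=1 f=7, (6,2) g=5 f=7, (6,3) g=4 f=7]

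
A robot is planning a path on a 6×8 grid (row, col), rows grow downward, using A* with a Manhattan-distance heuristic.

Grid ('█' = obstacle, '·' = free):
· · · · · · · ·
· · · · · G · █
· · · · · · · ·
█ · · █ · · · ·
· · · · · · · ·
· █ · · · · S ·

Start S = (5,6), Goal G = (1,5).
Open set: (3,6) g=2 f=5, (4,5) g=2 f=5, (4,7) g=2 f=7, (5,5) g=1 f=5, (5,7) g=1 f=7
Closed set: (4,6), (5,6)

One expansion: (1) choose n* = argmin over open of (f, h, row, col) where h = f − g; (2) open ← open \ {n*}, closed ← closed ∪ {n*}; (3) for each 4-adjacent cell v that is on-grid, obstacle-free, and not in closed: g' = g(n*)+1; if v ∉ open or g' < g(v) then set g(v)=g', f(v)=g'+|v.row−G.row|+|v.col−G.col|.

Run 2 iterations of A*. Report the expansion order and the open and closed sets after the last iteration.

step 1: expand (3,6) (f=5, h=3) → closed; open now [(2,6) g=3 f=5, (3,5) g=3 f=5, (3,7) g=3 f=7, (4,5) g=2 f=5, (4,7) g=2 f=7, (5,5) g=1 f=5, (5,7) g=1 f=7]
step 2: expand (2,6) (f=5, h=2) → closed; open now [(1,6) g=4 f=5, (2,5) g=4 f=5, (2,7) g=4 f=7, (3,5) g=3 f=5, (3,7) g=3 f=7, (4,5) g=2 f=5, (4,7) g=2 f=7, (5,5) g=1 f=5, (5,7) g=1 f=7]

order=[(3,6) → (2,6)]; open=[(1,6) g=4 f=5, (2,5) g=4 f=5, (2,7) g=4 f=7, (3,5) g=3 f=5, (3,7) g=3 f=7, (4,5) g=2 f=5, (4,7) g=2 f=7, (5,5) g=1 f=5, (5,7) g=1 f=7]; closed=[(2,6), (3,6), (4,6), (5,6)]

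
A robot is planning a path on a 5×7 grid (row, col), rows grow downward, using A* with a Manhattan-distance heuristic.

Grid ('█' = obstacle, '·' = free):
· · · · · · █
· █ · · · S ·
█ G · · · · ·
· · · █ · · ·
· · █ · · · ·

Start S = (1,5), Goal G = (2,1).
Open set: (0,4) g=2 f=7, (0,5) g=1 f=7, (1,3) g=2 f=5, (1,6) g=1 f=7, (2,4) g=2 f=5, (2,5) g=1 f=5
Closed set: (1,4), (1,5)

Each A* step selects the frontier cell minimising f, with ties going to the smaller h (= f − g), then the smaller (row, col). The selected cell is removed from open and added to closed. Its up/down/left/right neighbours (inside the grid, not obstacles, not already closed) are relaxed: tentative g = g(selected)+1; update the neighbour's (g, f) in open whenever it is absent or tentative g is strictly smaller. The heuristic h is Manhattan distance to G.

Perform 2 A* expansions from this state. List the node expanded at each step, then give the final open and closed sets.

order=[(1,3) → (1,2)]; open=[(0,2) g=4 f=7, (0,3) g=3 f=7, (0,4) g=2 f=7, (0,5) g=1 f=7, (1,6) g=1 f=7, (2,2) g=4 f=5, (2,3) g=3 f=5, (2,4) g=2 f=5, (2,5) g=1 f=5]; closed=[(1,2), (1,3), (1,4), (1,5)]

step 1: expand (1,3) (f=5, h=3) → closed; open now [(0,3) g=3 f=7, (0,4) g=2 f=7, (0,5) g=1 f=7, (1,2) g=3 f=5, (1,6) g=1 f=7, (2,3) g=3 f=5, (2,4) g=2 f=5, (2,5) g=1 f=5]
step 2: expand (1,2) (f=5, h=2) → closed; open now [(0,2) g=4 f=7, (0,3) g=3 f=7, (0,4) g=2 f=7, (0,5) g=1 f=7, (1,6) g=1 f=7, (2,2) g=4 f=5, (2,3) g=3 f=5, (2,4) g=2 f=5, (2,5) g=1 f=5]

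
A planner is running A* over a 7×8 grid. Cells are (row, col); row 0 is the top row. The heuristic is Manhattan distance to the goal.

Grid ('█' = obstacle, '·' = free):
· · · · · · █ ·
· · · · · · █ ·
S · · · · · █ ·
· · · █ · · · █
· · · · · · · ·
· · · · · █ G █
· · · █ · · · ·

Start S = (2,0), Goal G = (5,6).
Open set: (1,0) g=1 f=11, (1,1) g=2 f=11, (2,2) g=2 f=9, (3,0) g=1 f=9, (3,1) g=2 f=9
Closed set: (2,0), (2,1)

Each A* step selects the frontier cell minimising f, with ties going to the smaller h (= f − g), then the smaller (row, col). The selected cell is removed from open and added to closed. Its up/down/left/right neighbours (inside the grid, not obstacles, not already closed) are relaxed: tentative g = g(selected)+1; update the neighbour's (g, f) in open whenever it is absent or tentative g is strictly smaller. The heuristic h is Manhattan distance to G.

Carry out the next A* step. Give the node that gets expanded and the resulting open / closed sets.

step 1: expand (2,2) (f=9, h=7) → closed; open now [(1,0) g=1 f=11, (1,1) g=2 f=11, (1,2) g=3 f=11, (2,3) g=3 f=9, (3,0) g=1 f=9, (3,1) g=2 f=9, (3,2) g=3 f=9]

expanded=(2,2); open=[(1,0) g=1 f=11, (1,1) g=2 f=11, (1,2) g=3 f=11, (2,3) g=3 f=9, (3,0) g=1 f=9, (3,1) g=2 f=9, (3,2) g=3 f=9]; closed=[(2,0), (2,1), (2,2)]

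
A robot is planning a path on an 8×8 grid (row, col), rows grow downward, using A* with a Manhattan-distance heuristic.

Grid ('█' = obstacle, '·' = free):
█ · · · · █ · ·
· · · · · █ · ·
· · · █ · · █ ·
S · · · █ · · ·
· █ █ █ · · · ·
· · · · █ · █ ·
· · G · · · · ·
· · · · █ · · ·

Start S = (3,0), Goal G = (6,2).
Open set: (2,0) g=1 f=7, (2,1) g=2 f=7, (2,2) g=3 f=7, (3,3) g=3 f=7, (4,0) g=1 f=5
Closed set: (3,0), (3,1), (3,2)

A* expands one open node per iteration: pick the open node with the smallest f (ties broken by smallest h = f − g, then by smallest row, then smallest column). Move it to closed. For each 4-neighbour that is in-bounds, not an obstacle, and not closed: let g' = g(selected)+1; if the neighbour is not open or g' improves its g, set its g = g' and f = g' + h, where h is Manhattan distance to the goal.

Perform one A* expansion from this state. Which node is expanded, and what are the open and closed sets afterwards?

expanded=(4,0); open=[(2,0) g=1 f=7, (2,1) g=2 f=7, (2,2) g=3 f=7, (3,3) g=3 f=7, (5,0) g=2 f=5]; closed=[(3,0), (3,1), (3,2), (4,0)]

step 1: expand (4,0) (f=5, h=4) → closed; open now [(2,0) g=1 f=7, (2,1) g=2 f=7, (2,2) g=3 f=7, (3,3) g=3 f=7, (5,0) g=2 f=5]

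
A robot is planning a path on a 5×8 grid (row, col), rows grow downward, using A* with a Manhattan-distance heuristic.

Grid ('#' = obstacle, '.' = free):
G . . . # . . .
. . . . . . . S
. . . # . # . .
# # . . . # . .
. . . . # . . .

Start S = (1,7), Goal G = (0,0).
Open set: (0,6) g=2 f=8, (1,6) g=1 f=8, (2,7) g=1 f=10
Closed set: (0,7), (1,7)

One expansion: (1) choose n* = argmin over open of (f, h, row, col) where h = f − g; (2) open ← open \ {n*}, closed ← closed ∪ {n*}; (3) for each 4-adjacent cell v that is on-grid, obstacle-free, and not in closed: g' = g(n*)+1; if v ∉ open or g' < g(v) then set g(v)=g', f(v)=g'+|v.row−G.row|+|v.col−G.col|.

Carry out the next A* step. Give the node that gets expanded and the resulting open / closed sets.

expanded=(0,6); open=[(0,5) g=3 f=8, (1,6) g=1 f=8, (2,7) g=1 f=10]; closed=[(0,6), (0,7), (1,7)]

step 1: expand (0,6) (f=8, h=6) → closed; open now [(0,5) g=3 f=8, (1,6) g=1 f=8, (2,7) g=1 f=10]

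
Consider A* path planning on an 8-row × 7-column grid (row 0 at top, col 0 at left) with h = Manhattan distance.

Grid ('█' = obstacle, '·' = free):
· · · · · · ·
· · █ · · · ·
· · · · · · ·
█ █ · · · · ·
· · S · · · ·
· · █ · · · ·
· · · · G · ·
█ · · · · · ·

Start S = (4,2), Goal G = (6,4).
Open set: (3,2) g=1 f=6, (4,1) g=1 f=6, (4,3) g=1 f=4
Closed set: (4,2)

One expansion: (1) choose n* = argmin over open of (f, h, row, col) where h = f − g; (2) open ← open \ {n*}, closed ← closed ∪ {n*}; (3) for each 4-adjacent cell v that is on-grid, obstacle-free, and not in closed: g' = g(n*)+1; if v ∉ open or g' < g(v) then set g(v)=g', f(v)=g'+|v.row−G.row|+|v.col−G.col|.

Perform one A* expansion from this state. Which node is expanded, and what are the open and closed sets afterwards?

step 1: expand (4,3) (f=4, h=3) → closed; open now [(3,2) g=1 f=6, (3,3) g=2 f=6, (4,1) g=1 f=6, (4,4) g=2 f=4, (5,3) g=2 f=4]

expanded=(4,3); open=[(3,2) g=1 f=6, (3,3) g=2 f=6, (4,1) g=1 f=6, (4,4) g=2 f=4, (5,3) g=2 f=4]; closed=[(4,2), (4,3)]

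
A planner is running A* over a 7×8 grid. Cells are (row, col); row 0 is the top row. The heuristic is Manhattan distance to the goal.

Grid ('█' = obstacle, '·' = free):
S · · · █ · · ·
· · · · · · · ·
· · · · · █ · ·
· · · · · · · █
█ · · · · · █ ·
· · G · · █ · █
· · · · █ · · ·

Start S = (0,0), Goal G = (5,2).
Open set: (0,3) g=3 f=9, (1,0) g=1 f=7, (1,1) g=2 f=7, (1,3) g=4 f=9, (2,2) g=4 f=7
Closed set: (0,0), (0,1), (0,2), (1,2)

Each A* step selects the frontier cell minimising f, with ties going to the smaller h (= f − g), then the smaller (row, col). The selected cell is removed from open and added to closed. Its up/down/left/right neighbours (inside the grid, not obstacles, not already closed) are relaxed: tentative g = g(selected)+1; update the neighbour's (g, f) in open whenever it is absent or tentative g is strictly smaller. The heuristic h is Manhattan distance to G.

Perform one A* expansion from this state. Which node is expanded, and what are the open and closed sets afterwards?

step 1: expand (2,2) (f=7, h=3) → closed; open now [(0,3) g=3 f=9, (1,0) g=1 f=7, (1,1) g=2 f=7, (1,3) g=4 f=9, (2,1) g=5 f=9, (2,3) g=5 f=9, (3,2) g=5 f=7]

expanded=(2,2); open=[(0,3) g=3 f=9, (1,0) g=1 f=7, (1,1) g=2 f=7, (1,3) g=4 f=9, (2,1) g=5 f=9, (2,3) g=5 f=9, (3,2) g=5 f=7]; closed=[(0,0), (0,1), (0,2), (1,2), (2,2)]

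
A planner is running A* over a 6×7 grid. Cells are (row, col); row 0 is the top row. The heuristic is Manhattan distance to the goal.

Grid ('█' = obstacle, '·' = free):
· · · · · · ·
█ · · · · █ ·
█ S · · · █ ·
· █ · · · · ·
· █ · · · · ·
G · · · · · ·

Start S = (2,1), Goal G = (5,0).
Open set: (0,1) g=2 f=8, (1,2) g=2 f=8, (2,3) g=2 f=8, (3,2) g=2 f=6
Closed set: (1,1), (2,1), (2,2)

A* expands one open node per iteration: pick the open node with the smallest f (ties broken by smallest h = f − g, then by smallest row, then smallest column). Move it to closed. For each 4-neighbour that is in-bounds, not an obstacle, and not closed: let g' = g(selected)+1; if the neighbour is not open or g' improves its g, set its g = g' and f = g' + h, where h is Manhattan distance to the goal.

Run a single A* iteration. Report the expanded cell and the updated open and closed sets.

step 1: expand (3,2) (f=6, h=4) → closed; open now [(0,1) g=2 f=8, (1,2) g=2 f=8, (2,3) g=2 f=8, (3,3) g=3 f=8, (4,2) g=3 f=6]

expanded=(3,2); open=[(0,1) g=2 f=8, (1,2) g=2 f=8, (2,3) g=2 f=8, (3,3) g=3 f=8, (4,2) g=3 f=6]; closed=[(1,1), (2,1), (2,2), (3,2)]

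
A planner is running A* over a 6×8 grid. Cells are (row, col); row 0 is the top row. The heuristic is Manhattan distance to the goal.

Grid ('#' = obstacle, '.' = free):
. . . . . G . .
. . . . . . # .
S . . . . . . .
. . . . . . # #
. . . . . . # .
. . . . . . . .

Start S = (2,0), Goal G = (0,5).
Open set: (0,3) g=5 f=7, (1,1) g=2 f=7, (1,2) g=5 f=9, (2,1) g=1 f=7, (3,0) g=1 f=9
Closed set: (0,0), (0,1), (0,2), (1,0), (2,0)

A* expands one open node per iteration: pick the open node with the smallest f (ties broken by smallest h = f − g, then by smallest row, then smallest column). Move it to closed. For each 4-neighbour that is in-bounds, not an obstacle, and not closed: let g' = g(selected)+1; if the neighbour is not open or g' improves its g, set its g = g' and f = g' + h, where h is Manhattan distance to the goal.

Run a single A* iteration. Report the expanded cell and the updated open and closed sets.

step 1: expand (0,3) (f=7, h=2) → closed; open now [(0,4) g=6 f=7, (1,1) g=2 f=7, (1,2) g=5 f=9, (1,3) g=6 f=9, (2,1) g=1 f=7, (3,0) g=1 f=9]

expanded=(0,3); open=[(0,4) g=6 f=7, (1,1) g=2 f=7, (1,2) g=5 f=9, (1,3) g=6 f=9, (2,1) g=1 f=7, (3,0) g=1 f=9]; closed=[(0,0), (0,1), (0,2), (0,3), (1,0), (2,0)]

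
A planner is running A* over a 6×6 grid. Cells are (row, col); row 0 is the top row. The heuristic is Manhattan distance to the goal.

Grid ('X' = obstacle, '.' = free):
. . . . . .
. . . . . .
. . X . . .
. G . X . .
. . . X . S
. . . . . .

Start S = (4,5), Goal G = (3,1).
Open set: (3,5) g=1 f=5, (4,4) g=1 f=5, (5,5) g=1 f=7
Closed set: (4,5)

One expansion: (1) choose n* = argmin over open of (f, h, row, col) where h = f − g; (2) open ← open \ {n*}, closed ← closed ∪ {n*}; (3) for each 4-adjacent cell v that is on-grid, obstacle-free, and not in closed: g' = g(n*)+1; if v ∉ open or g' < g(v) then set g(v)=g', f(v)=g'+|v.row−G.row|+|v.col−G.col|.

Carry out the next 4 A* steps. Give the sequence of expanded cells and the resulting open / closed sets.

step 1: expand (3,5) (f=5, h=4) → closed; open now [(2,5) g=2 f=7, (3,4) g=2 f=5, (4,4) g=1 f=5, (5,5) g=1 f=7]
step 2: expand (3,4) (f=5, h=3) → closed; open now [(2,4) g=3 f=7, (2,5) g=2 f=7, (4,4) g=1 f=5, (5,5) g=1 f=7]
step 3: expand (4,4) (f=5, h=4) → closed; open now [(2,4) g=3 f=7, (2,5) g=2 f=7, (5,4) g=2 f=7, (5,5) g=1 f=7]
step 4: expand (2,4) (f=7, h=4) → closed; open now [(1,4) g=4 f=9, (2,3) g=4 f=7, (2,5) g=2 f=7, (5,4) g=2 f=7, (5,5) g=1 f=7]

order=[(3,5) → (3,4) → (4,4) → (2,4)]; open=[(1,4) g=4 f=9, (2,3) g=4 f=7, (2,5) g=2 f=7, (5,4) g=2 f=7, (5,5) g=1 f=7]; closed=[(2,4), (3,4), (3,5), (4,4), (4,5)]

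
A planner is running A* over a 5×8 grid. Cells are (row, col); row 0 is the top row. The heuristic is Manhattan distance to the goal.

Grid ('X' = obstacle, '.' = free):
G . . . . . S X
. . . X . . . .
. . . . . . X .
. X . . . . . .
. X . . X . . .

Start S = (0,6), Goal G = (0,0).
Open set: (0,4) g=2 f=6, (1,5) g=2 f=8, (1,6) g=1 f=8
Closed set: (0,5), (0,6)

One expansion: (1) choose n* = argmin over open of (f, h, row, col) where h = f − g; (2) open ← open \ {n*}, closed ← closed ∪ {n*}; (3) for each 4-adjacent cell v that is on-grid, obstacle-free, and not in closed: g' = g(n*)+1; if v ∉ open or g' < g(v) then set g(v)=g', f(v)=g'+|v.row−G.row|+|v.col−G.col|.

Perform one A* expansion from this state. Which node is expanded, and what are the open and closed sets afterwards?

expanded=(0,4); open=[(0,3) g=3 f=6, (1,4) g=3 f=8, (1,5) g=2 f=8, (1,6) g=1 f=8]; closed=[(0,4), (0,5), (0,6)]

step 1: expand (0,4) (f=6, h=4) → closed; open now [(0,3) g=3 f=6, (1,4) g=3 f=8, (1,5) g=2 f=8, (1,6) g=1 f=8]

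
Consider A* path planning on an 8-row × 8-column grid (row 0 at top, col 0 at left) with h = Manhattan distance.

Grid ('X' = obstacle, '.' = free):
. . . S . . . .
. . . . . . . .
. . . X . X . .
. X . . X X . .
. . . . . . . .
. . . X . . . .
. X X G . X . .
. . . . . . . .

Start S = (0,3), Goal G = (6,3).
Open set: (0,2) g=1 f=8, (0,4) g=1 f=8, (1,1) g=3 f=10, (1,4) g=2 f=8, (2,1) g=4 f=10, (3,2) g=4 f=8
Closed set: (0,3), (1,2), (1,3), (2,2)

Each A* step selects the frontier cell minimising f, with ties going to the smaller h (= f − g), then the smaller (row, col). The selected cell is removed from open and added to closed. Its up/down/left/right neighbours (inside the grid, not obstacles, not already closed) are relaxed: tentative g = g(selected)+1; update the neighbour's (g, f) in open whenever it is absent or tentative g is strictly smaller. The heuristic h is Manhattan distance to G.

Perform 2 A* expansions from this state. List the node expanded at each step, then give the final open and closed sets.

order=[(3,2) → (3,3)]; open=[(0,2) g=1 f=8, (0,4) g=1 f=8, (1,1) g=3 f=10, (1,4) g=2 f=8, (2,1) g=4 f=10, (4,2) g=5 f=8, (4,3) g=6 f=8]; closed=[(0,3), (1,2), (1,3), (2,2), (3,2), (3,3)]

step 1: expand (3,2) (f=8, h=4) → closed; open now [(0,2) g=1 f=8, (0,4) g=1 f=8, (1,1) g=3 f=10, (1,4) g=2 f=8, (2,1) g=4 f=10, (3,3) g=5 f=8, (4,2) g=5 f=8]
step 2: expand (3,3) (f=8, h=3) → closed; open now [(0,2) g=1 f=8, (0,4) g=1 f=8, (1,1) g=3 f=10, (1,4) g=2 f=8, (2,1) g=4 f=10, (4,2) g=5 f=8, (4,3) g=6 f=8]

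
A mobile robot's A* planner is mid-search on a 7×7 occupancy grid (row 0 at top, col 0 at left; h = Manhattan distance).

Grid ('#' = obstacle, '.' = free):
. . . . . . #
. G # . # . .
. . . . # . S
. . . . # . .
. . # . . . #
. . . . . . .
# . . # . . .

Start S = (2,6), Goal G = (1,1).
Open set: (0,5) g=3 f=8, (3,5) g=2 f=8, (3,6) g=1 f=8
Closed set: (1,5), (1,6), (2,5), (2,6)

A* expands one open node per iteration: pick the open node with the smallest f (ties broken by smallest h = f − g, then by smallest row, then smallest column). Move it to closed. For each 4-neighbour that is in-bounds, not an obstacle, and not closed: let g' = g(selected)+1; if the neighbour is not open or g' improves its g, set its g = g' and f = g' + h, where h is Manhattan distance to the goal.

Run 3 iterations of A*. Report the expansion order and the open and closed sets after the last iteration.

order=[(0,5) → (0,4) → (0,3)]; open=[(0,2) g=6 f=8, (1,3) g=6 f=8, (3,5) g=2 f=8, (3,6) g=1 f=8]; closed=[(0,3), (0,4), (0,5), (1,5), (1,6), (2,5), (2,6)]

step 1: expand (0,5) (f=8, h=5) → closed; open now [(0,4) g=4 f=8, (3,5) g=2 f=8, (3,6) g=1 f=8]
step 2: expand (0,4) (f=8, h=4) → closed; open now [(0,3) g=5 f=8, (3,5) g=2 f=8, (3,6) g=1 f=8]
step 3: expand (0,3) (f=8, h=3) → closed; open now [(0,2) g=6 f=8, (1,3) g=6 f=8, (3,5) g=2 f=8, (3,6) g=1 f=8]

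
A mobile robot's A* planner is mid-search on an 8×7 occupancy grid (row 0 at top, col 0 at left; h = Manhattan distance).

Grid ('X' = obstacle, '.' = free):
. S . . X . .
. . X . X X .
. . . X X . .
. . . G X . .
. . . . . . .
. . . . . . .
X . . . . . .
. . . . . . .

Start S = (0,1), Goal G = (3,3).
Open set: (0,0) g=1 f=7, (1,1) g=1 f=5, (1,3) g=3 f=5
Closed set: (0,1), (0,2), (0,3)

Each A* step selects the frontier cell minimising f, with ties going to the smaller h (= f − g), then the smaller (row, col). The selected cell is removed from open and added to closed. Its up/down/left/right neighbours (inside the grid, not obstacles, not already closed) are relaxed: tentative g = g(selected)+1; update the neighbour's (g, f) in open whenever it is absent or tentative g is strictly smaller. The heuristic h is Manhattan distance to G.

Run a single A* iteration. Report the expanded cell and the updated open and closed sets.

step 1: expand (1,3) (f=5, h=2) → closed; open now [(0,0) g=1 f=7, (1,1) g=1 f=5]

expanded=(1,3); open=[(0,0) g=1 f=7, (1,1) g=1 f=5]; closed=[(0,1), (0,2), (0,3), (1,3)]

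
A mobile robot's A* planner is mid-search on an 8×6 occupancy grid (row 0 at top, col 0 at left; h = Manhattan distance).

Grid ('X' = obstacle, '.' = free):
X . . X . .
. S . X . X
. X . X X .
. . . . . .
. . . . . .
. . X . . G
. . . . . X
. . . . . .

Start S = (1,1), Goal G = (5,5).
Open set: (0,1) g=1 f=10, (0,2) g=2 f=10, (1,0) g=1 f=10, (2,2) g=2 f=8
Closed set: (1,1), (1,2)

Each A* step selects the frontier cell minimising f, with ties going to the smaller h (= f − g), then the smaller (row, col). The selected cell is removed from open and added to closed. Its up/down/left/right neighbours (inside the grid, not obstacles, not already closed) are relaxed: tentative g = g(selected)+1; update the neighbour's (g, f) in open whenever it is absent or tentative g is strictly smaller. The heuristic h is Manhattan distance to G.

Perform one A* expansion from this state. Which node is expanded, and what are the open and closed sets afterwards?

step 1: expand (2,2) (f=8, h=6) → closed; open now [(0,1) g=1 f=10, (0,2) g=2 f=10, (1,0) g=1 f=10, (3,2) g=3 f=8]

expanded=(2,2); open=[(0,1) g=1 f=10, (0,2) g=2 f=10, (1,0) g=1 f=10, (3,2) g=3 f=8]; closed=[(1,1), (1,2), (2,2)]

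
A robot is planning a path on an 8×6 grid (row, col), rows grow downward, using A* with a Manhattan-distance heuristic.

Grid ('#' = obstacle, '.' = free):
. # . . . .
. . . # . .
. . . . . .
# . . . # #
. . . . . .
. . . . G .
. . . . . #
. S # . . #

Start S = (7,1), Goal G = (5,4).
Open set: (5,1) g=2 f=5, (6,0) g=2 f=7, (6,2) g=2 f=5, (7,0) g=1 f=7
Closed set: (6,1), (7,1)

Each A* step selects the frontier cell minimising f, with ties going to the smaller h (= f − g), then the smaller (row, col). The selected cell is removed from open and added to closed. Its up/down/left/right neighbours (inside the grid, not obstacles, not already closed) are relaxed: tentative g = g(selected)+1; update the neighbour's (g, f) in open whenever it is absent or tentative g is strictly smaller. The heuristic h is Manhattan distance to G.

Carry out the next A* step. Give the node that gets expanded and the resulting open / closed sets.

expanded=(5,1); open=[(4,1) g=3 f=7, (5,0) g=3 f=7, (5,2) g=3 f=5, (6,0) g=2 f=7, (6,2) g=2 f=5, (7,0) g=1 f=7]; closed=[(5,1), (6,1), (7,1)]

step 1: expand (5,1) (f=5, h=3) → closed; open now [(4,1) g=3 f=7, (5,0) g=3 f=7, (5,2) g=3 f=5, (6,0) g=2 f=7, (6,2) g=2 f=5, (7,0) g=1 f=7]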